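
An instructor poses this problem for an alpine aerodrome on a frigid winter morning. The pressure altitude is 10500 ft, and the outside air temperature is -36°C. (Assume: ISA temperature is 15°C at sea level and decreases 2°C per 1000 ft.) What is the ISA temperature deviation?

ISA-30°C

ISA temperature at 10500 ft = 15 − 2 × (10500/1000) = -6°C.
Deviation = OAT − ISA = -36 − (-6) = -30°C.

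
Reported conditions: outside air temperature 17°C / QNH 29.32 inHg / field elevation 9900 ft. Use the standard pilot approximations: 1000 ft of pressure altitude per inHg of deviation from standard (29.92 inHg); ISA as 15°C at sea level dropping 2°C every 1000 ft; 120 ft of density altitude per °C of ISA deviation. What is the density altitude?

Pressure altitude = 9900 + (29.92 − 29.32) × 1000 = 9900 + (+600) = 10500 ft.
ISA temperature at 10500 ft = 15 − 2 × (10500/1000) = -6°C.
ISA deviation = 17 − (-6) = +23°C.
Density altitude = 10500 + 120 × (23) = 13260 ft.

13260 ft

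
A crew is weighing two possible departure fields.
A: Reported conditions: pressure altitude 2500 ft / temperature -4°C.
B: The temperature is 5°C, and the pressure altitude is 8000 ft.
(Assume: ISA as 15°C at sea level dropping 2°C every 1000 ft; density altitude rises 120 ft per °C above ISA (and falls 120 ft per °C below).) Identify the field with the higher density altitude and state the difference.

A: ISA temp = 10°C, deviation -14°C, DA = 2500 + 120 × (-14) = 820 ft.
B: ISA temp = -1°C, deviation +6°C, DA = 8000 + 120 × 6 = 8720 ft.
B is higher by 8720 − 820 = 7900 ft.

B by 7900 ft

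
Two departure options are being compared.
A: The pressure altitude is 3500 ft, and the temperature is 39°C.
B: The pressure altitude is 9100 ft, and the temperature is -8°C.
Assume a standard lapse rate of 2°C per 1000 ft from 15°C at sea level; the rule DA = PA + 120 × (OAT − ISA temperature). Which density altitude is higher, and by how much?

B by 1304 ft

A: ISA temp = 8°C, deviation +31°C, DA = 3500 + 120 × 31 = 7220 ft.
B: ISA temp = -3.2°C, deviation -4.8°C, DA = 9100 + 120 × (-4.8) = 8524 ft.
B is higher by 8524 − 7220 = 1304 ft.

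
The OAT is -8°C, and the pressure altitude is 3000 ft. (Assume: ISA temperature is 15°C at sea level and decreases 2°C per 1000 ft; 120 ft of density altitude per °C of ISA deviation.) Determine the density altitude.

960 ft

ISA temperature at 3000 ft = 15 − 2 × (3000/1000) = 9°C.
ISA deviation = -8 − 9 = -17°C.
Density altitude = 3000 + 120 × (-17) = 3000 + (-2040) = 960 ft.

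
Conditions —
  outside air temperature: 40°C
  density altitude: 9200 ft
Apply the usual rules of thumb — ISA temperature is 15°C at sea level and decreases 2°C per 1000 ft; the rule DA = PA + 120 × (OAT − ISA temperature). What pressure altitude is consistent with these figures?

DA = PA + 120 × (OAT − (15 − 2·PA/1000)) = PA + 120·OAT − 1800 + 0.24·PA = 1.24·PA + 120·OAT − 1800.
So 1.24·PA = 9200 − 120 × 40 + 1800 = 6200.
PA = 6200 / 1.24 = 5000 ft.

5000 ft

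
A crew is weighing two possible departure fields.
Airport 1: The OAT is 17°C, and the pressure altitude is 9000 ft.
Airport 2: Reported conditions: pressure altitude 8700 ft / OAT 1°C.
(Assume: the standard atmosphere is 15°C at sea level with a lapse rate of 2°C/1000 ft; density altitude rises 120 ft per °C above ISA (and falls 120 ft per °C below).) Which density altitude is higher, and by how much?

Airport 1: ISA temp = -3°C, deviation +20°C, DA = 9000 + 120 × 20 = 11400 ft.
Airport 2: ISA temp = -2.4°C, deviation +3.4°C, DA = 8700 + 120 × 3.4 = 9108 ft.
Airport 1 is higher by 11400 − 9108 = 2292 ft.

Airport 1 by 2292 ft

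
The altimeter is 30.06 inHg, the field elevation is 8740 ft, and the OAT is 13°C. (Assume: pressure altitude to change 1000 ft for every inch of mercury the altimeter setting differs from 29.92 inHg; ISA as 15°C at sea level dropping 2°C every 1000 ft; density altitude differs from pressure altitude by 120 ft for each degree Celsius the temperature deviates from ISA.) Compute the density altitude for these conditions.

10424 ft

Pressure altitude = 8740 + (29.92 − 30.06) × 1000 = 8740 + (-140) = 8600 ft.
ISA temperature at 8600 ft = 15 − 2 × (8600/1000) = -2.2°C.
ISA deviation = 13 − (-2.2) = +15.2°C.
Density altitude = 8600 + 120 × (15.2) = 10424 ft.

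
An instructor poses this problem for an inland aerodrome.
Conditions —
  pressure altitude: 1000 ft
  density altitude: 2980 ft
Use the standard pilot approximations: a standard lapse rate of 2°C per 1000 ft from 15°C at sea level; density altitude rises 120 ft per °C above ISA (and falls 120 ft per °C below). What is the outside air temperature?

Density altitude − pressure altitude = 2980 − 1000 = +1980 ft.
At 120 ft/°C that is an ISA deviation of 1980/120 = +16.5°C.
ISA temperature at 1000 ft = 15 − 2 × (1000/1000) = 13°C.
OAT = ISA + deviation = 13 + (+16.5) = 29.5°C.

29.5°C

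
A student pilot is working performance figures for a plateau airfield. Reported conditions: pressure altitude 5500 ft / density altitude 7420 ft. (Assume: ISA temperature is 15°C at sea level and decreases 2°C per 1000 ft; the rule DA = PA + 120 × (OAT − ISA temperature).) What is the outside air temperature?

Density altitude − pressure altitude = 7420 − 5500 = +1920 ft.
At 120 ft/°C that is an ISA deviation of 1920/120 = +16°C.
ISA temperature at 5500 ft = 15 − 2 × (5500/1000) = 4°C.
OAT = ISA + deviation = 4 + (+16) = 20°C.

20°C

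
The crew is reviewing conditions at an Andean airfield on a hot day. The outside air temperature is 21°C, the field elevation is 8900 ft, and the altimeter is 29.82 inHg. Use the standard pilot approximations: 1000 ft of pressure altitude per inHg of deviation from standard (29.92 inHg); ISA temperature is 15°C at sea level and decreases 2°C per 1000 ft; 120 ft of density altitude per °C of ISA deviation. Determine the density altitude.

11880 ft

Pressure altitude = 8900 + (29.92 − 29.82) × 1000 = 8900 + (+100) = 9000 ft.
ISA temperature at 9000 ft = 15 − 2 × (9000/1000) = -3°C.
ISA deviation = 21 − (-3) = +24°C.
Density altitude = 9000 + 120 × (24) = 11880 ft.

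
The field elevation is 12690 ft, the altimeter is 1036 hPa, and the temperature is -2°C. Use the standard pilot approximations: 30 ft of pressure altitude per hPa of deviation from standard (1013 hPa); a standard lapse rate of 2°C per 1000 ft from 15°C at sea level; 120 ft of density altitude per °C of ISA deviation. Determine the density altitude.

Pressure altitude = 12690 + (1013 − 1036) × 30 = 12690 + (-690) = 12000 ft.
ISA temperature at 12000 ft = 15 − 2 × (12000/1000) = -9°C.
ISA deviation = -2 − (-9) = +7°C.
Density altitude = 12000 + 120 × (7) = 12840 ft.

12840 ft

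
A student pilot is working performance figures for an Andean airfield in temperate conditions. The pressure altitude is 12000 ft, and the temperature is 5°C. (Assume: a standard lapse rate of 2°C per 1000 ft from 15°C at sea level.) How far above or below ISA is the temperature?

ISA+14°C

ISA temperature at 12000 ft = 15 − 2 × (12000/1000) = -9°C.
Deviation = OAT − ISA = 5 − (-9) = +14°C.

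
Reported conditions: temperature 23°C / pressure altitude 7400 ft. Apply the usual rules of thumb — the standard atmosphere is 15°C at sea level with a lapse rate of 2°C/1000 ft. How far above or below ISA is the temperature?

ISA+22.8°C

ISA temperature at 7400 ft = 15 − 2 × (7400/1000) = 0.2°C.
Deviation = OAT − ISA = 23 − 0.2 = +22.8°C.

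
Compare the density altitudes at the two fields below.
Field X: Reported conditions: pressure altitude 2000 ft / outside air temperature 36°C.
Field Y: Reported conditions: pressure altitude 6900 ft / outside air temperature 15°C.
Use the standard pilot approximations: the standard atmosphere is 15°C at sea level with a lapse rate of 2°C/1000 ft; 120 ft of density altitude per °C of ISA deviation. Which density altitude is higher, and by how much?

Field Y by 3556 ft

Field X: ISA temp = 11°C, deviation +25°C, DA = 2000 + 120 × 25 = 5000 ft.
Field Y: ISA temp = 1.2°C, deviation +13.8°C, DA = 6900 + 120 × 13.8 = 8556 ft.
Field Y is higher by 8556 − 5000 = 3556 ft.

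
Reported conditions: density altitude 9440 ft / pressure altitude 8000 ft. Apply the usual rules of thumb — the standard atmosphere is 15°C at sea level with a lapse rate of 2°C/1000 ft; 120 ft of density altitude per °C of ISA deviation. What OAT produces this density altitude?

Density altitude − pressure altitude = 9440 − 8000 = +1440 ft.
At 120 ft/°C that is an ISA deviation of 1440/120 = +12°C.
ISA temperature at 8000 ft = 15 − 2 × (8000/1000) = -1°C.
OAT = ISA + deviation = -1 + (+12) = 11°C.

11°C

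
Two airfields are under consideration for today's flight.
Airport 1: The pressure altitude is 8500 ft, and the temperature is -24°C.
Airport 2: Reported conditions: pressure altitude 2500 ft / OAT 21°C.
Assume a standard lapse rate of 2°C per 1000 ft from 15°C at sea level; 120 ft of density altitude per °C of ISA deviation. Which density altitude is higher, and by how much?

Airport 1: ISA temp = -2°C, deviation -22°C, DA = 8500 + 120 × (-22) = 5860 ft.
Airport 2: ISA temp = 10°C, deviation +11°C, DA = 2500 + 120 × 11 = 3820 ft.
Airport 1 is higher by 5860 − 3820 = 2040 ft.

Airport 1 by 2040 ft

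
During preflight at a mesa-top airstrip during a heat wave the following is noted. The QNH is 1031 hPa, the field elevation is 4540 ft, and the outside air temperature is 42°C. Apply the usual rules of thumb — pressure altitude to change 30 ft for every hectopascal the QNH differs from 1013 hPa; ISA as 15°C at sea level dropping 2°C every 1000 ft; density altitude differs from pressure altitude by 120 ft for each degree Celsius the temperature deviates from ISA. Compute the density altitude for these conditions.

Pressure altitude = 4540 + (1013 − 1031) × 30 = 4540 + (-540) = 4000 ft.
ISA temperature at 4000 ft = 15 − 2 × (4000/1000) = 7°C.
ISA deviation = 42 − 7 = +35°C.
Density altitude = 4000 + 120 × (35) = 8200 ft.

8200 ft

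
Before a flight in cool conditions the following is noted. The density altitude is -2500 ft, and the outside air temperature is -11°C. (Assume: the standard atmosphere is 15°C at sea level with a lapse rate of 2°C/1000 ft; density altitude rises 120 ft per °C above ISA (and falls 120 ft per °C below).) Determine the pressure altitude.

500 ft

DA = PA + 120 × (OAT − (15 − 2·PA/1000)) = PA + 120·OAT − 1800 + 0.24·PA = 1.24·PA + 120·OAT − 1800.
So 1.24·PA = -2500 − 120 × (-11) + 1800 = 620.
PA = 620 / 1.24 = 500 ft.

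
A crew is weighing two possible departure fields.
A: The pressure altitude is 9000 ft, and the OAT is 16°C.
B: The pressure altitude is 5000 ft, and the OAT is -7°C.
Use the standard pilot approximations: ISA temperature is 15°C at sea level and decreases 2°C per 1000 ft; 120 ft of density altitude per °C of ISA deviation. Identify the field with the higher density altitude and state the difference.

A by 7720 ft

A: ISA temp = -3°C, deviation +19°C, DA = 9000 + 120 × 19 = 11280 ft.
B: ISA temp = 5°C, deviation -12°C, DA = 5000 + 120 × (-12) = 3560 ft.
A is higher by 11280 − 3560 = 7720 ft.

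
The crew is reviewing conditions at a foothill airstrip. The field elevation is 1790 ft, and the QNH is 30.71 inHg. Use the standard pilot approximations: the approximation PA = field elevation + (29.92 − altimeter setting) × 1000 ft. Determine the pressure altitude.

Pressure correction = (29.92 − 30.71) × 1000 = -790 ft.
Pressure altitude = 1790 + (-790) = 1000 ft.

1000 ft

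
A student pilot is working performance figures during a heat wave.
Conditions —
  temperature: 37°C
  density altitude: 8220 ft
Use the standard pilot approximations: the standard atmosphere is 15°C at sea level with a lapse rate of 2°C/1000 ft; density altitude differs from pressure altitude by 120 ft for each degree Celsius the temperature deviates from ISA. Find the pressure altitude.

DA = PA + 120 × (OAT − (15 − 2·PA/1000)) = PA + 120·OAT − 1800 + 0.24·PA = 1.24·PA + 120·OAT − 1800.
So 1.24·PA = 8220 − 120 × 37 + 1800 = 5580.
PA = 5580 / 1.24 = 4500 ft.

4500 ft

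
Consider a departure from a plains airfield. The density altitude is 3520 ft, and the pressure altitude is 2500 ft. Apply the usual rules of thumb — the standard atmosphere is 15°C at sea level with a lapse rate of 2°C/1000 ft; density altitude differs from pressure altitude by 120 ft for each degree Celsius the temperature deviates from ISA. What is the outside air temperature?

18.5°C

Density altitude − pressure altitude = 3520 − 2500 = +1020 ft.
At 120 ft/°C that is an ISA deviation of 1020/120 = +8.5°C.
ISA temperature at 2500 ft = 15 − 2 × (2500/1000) = 10°C.
OAT = ISA + deviation = 10 + (+8.5) = 18.5°C.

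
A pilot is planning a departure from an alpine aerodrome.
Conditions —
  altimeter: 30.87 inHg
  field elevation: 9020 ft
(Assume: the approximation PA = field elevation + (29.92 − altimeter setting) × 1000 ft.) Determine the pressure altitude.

Pressure correction = (29.92 − 30.87) × 1000 = -950 ft.
Pressure altitude = 9020 + (-950) = 8070 ft.

8070 ft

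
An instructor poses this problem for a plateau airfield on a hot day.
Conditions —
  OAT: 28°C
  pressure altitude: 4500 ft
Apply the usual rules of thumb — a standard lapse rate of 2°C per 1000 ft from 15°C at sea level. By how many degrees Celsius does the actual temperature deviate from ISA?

ISA temperature at 4500 ft = 15 − 2 × (4500/1000) = 6°C.
Deviation = OAT − ISA = 28 − 6 = +22°C.

ISA+22°C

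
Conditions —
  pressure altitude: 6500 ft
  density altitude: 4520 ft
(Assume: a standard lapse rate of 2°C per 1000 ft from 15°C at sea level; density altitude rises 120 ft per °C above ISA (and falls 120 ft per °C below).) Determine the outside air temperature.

-14.5°C

Density altitude − pressure altitude = 4520 − 6500 = -1980 ft.
At 120 ft/°C that is an ISA deviation of -1980/120 = -16.5°C.
ISA temperature at 6500 ft = 15 − 2 × (6500/1000) = 2°C.
OAT = ISA + deviation = 2 + (-16.5) = -14.5°C.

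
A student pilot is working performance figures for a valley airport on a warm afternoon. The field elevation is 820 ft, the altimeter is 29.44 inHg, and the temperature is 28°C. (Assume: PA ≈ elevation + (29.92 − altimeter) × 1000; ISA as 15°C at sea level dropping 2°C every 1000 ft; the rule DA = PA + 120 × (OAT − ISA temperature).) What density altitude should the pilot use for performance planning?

Pressure altitude = 820 + (29.92 − 29.44) × 1000 = 820 + (+480) = 1300 ft.
ISA temperature at 1300 ft = 15 − 2 × (1300/1000) = 12.4°C.
ISA deviation = 28 − 12.4 = +15.6°C.
Density altitude = 1300 + 120 × (15.6) = 3172 ft.

3172 ft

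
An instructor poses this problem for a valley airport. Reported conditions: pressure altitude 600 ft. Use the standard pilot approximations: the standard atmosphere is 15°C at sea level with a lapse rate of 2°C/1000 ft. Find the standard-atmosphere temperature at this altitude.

ISA temperature = 15 − 2 × (600/1000) = 15 − 1.2 = 13.8°C.

13.8°C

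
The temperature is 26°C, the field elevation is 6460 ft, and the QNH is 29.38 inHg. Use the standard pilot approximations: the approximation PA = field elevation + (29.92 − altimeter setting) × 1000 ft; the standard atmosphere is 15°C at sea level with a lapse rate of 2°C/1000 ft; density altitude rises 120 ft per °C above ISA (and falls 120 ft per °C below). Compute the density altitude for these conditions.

10000 ft

Pressure altitude = 6460 + (29.92 − 29.38) × 1000 = 6460 + (+540) = 7000 ft.
ISA temperature at 7000 ft = 15 − 2 × (7000/1000) = 1°C.
ISA deviation = 26 − 1 = +25°C.
Density altitude = 7000 + 120 × (25) = 10000 ft.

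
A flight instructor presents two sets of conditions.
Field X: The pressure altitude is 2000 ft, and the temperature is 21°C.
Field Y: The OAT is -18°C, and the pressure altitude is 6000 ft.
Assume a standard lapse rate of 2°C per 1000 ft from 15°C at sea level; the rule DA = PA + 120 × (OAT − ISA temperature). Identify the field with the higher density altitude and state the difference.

Field Y by 280 ft

Field X: ISA temp = 11°C, deviation +10°C, DA = 2000 + 120 × 10 = 3200 ft.
Field Y: ISA temp = 3°C, deviation -21°C, DA = 6000 + 120 × (-21) = 3480 ft.
Field Y is higher by 3480 − 3200 = 280 ft.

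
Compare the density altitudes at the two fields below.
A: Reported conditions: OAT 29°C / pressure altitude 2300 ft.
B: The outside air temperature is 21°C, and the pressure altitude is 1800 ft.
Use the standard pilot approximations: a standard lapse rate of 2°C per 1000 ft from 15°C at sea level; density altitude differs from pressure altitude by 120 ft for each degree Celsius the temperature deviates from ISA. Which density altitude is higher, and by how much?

A: ISA temp = 10.4°C, deviation +18.6°C, DA = 2300 + 120 × 18.6 = 4532 ft.
B: ISA temp = 11.4°C, deviation +9.6°C, DA = 1800 + 120 × 9.6 = 2952 ft.
A is higher by 4532 − 2952 = 1580 ft.

A by 1580 ft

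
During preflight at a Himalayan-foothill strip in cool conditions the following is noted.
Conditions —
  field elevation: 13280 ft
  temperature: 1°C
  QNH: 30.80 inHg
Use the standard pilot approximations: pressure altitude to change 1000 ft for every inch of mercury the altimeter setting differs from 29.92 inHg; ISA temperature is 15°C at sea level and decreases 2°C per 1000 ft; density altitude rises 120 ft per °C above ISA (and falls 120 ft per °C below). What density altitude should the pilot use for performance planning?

Pressure altitude = 13280 + (29.92 − 30.80) × 1000 = 13280 + (-880) = 12400 ft.
ISA temperature at 12400 ft = 15 − 2 × (12400/1000) = -9.8°C.
ISA deviation = 1 − (-9.8) = +10.8°C.
Density altitude = 12400 + 120 × (10.8) = 13696 ft.

13696 ft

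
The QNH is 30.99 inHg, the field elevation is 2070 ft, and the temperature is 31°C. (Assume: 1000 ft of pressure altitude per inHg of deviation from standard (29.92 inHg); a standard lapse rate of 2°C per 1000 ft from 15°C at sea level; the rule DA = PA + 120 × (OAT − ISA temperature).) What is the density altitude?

3160 ft

Pressure altitude = 2070 + (29.92 − 30.99) × 1000 = 2070 + (-1070) = 1000 ft.
ISA temperature at 1000 ft = 15 − 2 × (1000/1000) = 13°C.
ISA deviation = 31 − 13 = +18°C.
Density altitude = 1000 + 120 × (18) = 3160 ft.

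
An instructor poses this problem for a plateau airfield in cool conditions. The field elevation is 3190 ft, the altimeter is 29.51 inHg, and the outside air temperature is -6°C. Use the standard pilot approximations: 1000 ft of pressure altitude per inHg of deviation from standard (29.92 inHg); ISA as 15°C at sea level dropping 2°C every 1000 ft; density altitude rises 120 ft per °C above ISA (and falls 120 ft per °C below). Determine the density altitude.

Pressure altitude = 3190 + (29.92 − 29.51) × 1000 = 3190 + (+410) = 3600 ft.
ISA temperature at 3600 ft = 15 − 2 × (3600/1000) = 7.8°C.
ISA deviation = -6 − 7.8 = -13.8°C.
Density altitude = 3600 + 120 × (-13.8) = 1944 ft.

1944 ft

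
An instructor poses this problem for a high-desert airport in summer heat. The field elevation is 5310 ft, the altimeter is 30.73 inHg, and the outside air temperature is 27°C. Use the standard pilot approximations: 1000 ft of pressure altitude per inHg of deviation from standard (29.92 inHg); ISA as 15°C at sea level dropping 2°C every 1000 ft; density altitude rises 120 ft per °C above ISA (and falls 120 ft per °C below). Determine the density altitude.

7020 ft

Pressure altitude = 5310 + (29.92 − 30.73) × 1000 = 5310 + (-810) = 4500 ft.
ISA temperature at 4500 ft = 15 − 2 × (4500/1000) = 6°C.
ISA deviation = 27 − 6 = +21°C.
Density altitude = 4500 + 120 × (21) = 7020 ft.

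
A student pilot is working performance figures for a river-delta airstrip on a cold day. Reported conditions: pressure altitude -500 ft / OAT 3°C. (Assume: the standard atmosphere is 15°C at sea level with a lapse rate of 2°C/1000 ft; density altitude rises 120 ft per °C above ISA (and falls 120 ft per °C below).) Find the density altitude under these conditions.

-2060 ft

ISA temperature at -500 ft = 15 − 2 × (-500/1000) = 16°C.
ISA deviation = 3 − 16 = -13°C.
Density altitude = -500 + 120 × (-13) = -500 + (-1560) = -2060 ft.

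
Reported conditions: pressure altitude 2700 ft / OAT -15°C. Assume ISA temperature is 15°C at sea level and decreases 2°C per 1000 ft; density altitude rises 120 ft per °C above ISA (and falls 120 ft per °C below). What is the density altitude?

ISA temperature at 2700 ft = 15 − 2 × (2700/1000) = 9.6°C.
ISA deviation = -15 − 9.6 = -24.6°C.
Density altitude = 2700 + 120 × (-24.6) = 2700 + (-2952) = -252 ft.

-252 ft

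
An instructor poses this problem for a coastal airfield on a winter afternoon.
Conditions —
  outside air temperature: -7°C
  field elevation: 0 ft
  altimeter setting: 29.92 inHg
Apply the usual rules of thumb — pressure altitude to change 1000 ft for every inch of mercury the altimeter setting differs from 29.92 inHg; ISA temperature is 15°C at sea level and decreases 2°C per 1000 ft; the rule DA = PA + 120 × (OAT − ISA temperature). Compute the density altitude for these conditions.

Pressure altitude = 0 + (29.92 − 29.92) × 1000 = 0 + (0) = 0 ft.
ISA temperature at 0 ft = 15 − 2 × (0/1000) = 15°C.
ISA deviation = -7 − 15 = -22°C.
Density altitude = 0 + 120 × (-22) = -2640 ft.

-2640 ft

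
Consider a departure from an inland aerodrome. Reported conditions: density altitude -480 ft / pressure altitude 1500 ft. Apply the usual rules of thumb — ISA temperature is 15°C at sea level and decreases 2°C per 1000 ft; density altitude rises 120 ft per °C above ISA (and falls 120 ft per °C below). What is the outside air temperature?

Density altitude − pressure altitude = -480 − 1500 = -1980 ft.
At 120 ft/°C that is an ISA deviation of -1980/120 = -16.5°C.
ISA temperature at 1500 ft = 15 − 2 × (1500/1000) = 12°C.
OAT = ISA + deviation = 12 + (-16.5) = -4.5°C.

-4.5°C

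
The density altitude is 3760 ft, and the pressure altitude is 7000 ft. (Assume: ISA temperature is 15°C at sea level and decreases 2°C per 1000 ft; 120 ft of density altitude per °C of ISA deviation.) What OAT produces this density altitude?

-26°C

Density altitude − pressure altitude = 3760 − 7000 = -3240 ft.
At 120 ft/°C that is an ISA deviation of -3240/120 = -27°C.
ISA temperature at 7000 ft = 15 − 2 × (7000/1000) = 1°C.
OAT = ISA + deviation = 1 + (-27) = -26°C.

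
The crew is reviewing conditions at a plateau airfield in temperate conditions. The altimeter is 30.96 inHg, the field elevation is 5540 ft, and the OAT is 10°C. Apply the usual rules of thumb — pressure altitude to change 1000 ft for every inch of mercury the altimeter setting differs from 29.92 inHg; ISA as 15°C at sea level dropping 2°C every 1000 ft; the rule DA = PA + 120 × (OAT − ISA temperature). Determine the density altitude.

Pressure altitude = 5540 + (29.92 − 30.96) × 1000 = 5540 + (-1040) = 4500 ft.
ISA temperature at 4500 ft = 15 − 2 × (4500/1000) = 6°C.
ISA deviation = 10 − 6 = +4°C.
Density altitude = 4500 + 120 × (4) = 4980 ft.

4980 ft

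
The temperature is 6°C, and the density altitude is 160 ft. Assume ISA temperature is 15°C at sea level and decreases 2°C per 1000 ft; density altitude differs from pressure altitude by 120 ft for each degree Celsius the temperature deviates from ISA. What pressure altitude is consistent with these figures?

DA = PA + 120 × (OAT − (15 − 2·PA/1000)) = PA + 120·OAT − 1800 + 0.24·PA = 1.24·PA + 120·OAT − 1800.
So 1.24·PA = 160 − 120 × 6 + 1800 = 1240.
PA = 1240 / 1.24 = 1000 ft.

1000 ft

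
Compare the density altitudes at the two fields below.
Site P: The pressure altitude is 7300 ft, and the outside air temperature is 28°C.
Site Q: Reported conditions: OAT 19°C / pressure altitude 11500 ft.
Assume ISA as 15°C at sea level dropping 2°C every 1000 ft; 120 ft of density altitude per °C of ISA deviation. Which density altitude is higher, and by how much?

Site P: ISA temp = 0.4°C, deviation +27.6°C, DA = 7300 + 120 × 27.6 = 10612 ft.
Site Q: ISA temp = -8°C, deviation +27°C, DA = 11500 + 120 × 27 = 14740 ft.
Site Q is higher by 14740 − 10612 = 4128 ft.

Site Q by 4128 ft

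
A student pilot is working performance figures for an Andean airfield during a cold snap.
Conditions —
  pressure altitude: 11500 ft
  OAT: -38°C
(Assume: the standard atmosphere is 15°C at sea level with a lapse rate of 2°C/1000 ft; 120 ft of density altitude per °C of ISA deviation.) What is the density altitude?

ISA temperature at 11500 ft = 15 − 2 × (11500/1000) = -8°C.
ISA deviation = -38 − (-8) = -30°C.
Density altitude = 11500 + 120 × (-30) = 11500 + (-3600) = 7900 ft.

7900 ft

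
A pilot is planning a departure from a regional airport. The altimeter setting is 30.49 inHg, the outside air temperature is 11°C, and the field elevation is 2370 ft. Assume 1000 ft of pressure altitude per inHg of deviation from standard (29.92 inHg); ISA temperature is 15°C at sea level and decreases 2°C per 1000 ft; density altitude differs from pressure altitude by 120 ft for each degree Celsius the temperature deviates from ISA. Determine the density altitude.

Pressure altitude = 2370 + (29.92 − 30.49) × 1000 = 2370 + (-570) = 1800 ft.
ISA temperature at 1800 ft = 15 − 2 × (1800/1000) = 11.4°C.
ISA deviation = 11 − 11.4 = -0.4°C.
Density altitude = 1800 + 120 × (-0.4) = 1752 ft.

1752 ft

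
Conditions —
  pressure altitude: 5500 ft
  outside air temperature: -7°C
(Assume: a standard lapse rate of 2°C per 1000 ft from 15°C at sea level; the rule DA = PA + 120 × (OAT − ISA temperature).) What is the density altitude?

4180 ft

ISA temperature at 5500 ft = 15 − 2 × (5500/1000) = 4°C.
ISA deviation = -7 − 4 = -11°C.
Density altitude = 5500 + 120 × (-11) = 5500 + (-1320) = 4180 ft.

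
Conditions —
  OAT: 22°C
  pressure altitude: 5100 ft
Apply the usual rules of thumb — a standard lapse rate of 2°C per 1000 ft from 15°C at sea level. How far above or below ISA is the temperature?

ISA temperature at 5100 ft = 15 − 2 × (5100/1000) = 4.8°C.
Deviation = OAT − ISA = 22 − 4.8 = +17.2°C.

ISA+17.2°C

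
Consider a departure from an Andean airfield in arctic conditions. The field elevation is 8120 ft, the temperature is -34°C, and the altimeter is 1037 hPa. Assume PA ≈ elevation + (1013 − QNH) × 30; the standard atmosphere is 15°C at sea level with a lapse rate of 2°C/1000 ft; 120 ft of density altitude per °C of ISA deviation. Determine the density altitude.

3296 ft

Pressure altitude = 8120 + (1013 − 1037) × 30 = 8120 + (-720) = 7400 ft.
ISA temperature at 7400 ft = 15 − 2 × (7400/1000) = 0.2°C.
ISA deviation = -34 − 0.2 = -34.2°C.
Density altitude = 7400 + 120 × (-34.2) = 3296 ft.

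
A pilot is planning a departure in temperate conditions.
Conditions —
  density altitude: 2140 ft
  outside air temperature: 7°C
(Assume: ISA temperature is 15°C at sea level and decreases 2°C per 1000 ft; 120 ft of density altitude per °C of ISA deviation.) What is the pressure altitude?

DA = PA + 120 × (OAT − (15 − 2·PA/1000)) = PA + 120·OAT − 1800 + 0.24·PA = 1.24·PA + 120·OAT − 1800.
So 1.24·PA = 2140 − 120 × 7 + 1800 = 3100.
PA = 3100 / 1.24 = 2500 ft.

2500 ft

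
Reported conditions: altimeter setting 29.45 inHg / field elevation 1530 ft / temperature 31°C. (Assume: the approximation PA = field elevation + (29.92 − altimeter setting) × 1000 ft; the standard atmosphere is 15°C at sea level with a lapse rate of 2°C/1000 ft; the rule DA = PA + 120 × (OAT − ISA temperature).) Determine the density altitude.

4400 ft

Pressure altitude = 1530 + (29.92 − 29.45) × 1000 = 1530 + (+470) = 2000 ft.
ISA temperature at 2000 ft = 15 − 2 × (2000/1000) = 11°C.
ISA deviation = 31 − 11 = +20°C.
Density altitude = 2000 + 120 × (20) = 4400 ft.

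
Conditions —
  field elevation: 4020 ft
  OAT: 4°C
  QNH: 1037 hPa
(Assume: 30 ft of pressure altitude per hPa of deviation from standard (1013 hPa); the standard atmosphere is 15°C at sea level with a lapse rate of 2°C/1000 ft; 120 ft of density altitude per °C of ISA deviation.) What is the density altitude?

2772 ft

Pressure altitude = 4020 + (1013 − 1037) × 30 = 4020 + (-720) = 3300 ft.
ISA temperature at 3300 ft = 15 − 2 × (3300/1000) = 8.4°C.
ISA deviation = 4 − 8.4 = -4.4°C.
Density altitude = 3300 + 120 × (-4.4) = 2772 ft.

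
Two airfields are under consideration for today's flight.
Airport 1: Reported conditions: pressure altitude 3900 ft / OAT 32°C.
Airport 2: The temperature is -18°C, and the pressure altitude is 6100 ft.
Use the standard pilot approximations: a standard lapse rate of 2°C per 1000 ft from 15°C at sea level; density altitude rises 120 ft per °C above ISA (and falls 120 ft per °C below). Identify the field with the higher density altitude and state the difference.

Airport 1: ISA temp = 7.2°C, deviation +24.8°C, DA = 3900 + 120 × 24.8 = 6876 ft.
Airport 2: ISA temp = 2.8°C, deviation -20.8°C, DA = 6100 + 120 × (-20.8) = 3604 ft.
Airport 1 is higher by 6876 − 3604 = 3272 ft.

Airport 1 by 3272 ft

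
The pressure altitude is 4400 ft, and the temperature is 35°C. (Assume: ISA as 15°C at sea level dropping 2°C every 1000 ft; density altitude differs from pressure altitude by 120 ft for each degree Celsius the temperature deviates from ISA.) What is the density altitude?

7856 ft

ISA temperature at 4400 ft = 15 − 2 × (4400/1000) = 6.2°C.
ISA deviation = 35 − 6.2 = +28.8°C.
Density altitude = 4400 + 120 × (28.8) = 4400 + (+3456) = 7856 ft.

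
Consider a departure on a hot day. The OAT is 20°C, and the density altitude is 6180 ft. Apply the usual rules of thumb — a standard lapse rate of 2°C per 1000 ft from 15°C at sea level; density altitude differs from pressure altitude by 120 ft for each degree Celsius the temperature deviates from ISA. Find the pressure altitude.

4500 ft

DA = PA + 120 × (OAT − (15 − 2·PA/1000)) = PA + 120·OAT − 1800 + 0.24·PA = 1.24·PA + 120·OAT − 1800.
So 1.24·PA = 6180 − 120 × 20 + 1800 = 5580.
PA = 5580 / 1.24 = 4500 ft.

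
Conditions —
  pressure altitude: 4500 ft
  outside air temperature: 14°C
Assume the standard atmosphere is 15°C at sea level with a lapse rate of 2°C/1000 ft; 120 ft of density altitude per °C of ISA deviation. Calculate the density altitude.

ISA temperature at 4500 ft = 15 − 2 × (4500/1000) = 6°C.
ISA deviation = 14 − 6 = +8°C.
Density altitude = 4500 + 120 × (8) = 4500 + (+960) = 5460 ft.

5460 ft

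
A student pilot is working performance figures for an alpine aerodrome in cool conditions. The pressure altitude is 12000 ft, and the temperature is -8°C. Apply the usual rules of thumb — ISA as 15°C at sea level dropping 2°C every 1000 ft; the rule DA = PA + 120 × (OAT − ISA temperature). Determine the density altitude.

12120 ft

ISA temperature at 12000 ft = 15 − 2 × (12000/1000) = -9°C.
ISA deviation = -8 − (-9) = +1°C.
Density altitude = 12000 + 120 × (1) = 12000 + (+120) = 12120 ft.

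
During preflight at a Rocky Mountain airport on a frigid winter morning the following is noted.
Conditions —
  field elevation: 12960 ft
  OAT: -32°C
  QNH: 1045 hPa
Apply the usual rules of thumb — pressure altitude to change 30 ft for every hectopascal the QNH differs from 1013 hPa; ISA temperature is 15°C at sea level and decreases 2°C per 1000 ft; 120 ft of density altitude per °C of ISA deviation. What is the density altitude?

9240 ft

Pressure altitude = 12960 + (1013 − 1045) × 30 = 12960 + (-960) = 12000 ft.
ISA temperature at 12000 ft = 15 − 2 × (12000/1000) = -9°C.
ISA deviation = -32 − (-9) = -23°C.
Density altitude = 12000 + 120 × (-23) = 9240 ft.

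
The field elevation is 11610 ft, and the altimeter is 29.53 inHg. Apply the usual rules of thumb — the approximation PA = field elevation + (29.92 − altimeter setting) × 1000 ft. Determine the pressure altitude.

12000 ft

Pressure correction = (29.92 − 29.53) × 1000 = +390 ft.
Pressure altitude = 11610 + (+390) = 12000 ft.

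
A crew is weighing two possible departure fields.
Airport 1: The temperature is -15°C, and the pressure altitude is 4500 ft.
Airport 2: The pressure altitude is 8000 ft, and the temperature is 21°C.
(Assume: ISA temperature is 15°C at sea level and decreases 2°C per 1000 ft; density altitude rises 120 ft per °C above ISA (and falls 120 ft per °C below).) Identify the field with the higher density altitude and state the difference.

Airport 2 by 8660 ft

Airport 1: ISA temp = 6°C, deviation -21°C, DA = 4500 + 120 × (-21) = 1980 ft.
Airport 2: ISA temp = -1°C, deviation +22°C, DA = 8000 + 120 × 22 = 10640 ft.
Airport 2 is higher by 10640 − 1980 = 8660 ft.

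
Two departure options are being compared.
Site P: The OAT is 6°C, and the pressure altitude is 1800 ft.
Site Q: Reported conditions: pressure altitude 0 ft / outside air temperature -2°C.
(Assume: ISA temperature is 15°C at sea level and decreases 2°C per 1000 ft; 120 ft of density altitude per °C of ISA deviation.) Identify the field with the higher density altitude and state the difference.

Site P: ISA temp = 11.4°C, deviation -5.4°C, DA = 1800 + 120 × (-5.4) = 1152 ft.
Site Q: ISA temp = 15°C, deviation -17°C, DA = 0 + 120 × (-17) = -2040 ft.
Site P is higher by 1152 − (-2040) = 3192 ft.

Site P by 3192 ft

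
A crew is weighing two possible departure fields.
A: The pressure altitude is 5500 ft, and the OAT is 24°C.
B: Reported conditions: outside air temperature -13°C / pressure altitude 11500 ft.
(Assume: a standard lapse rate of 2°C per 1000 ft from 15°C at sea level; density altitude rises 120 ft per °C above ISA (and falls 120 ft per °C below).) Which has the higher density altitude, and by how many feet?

B by 3000 ft

A: ISA temp = 4°C, deviation +20°C, DA = 5500 + 120 × 20 = 7900 ft.
B: ISA temp = -8°C, deviation -5°C, DA = 11500 + 120 × (-5) = 10900 ft.
B is higher by 10900 − 7900 = 3000 ft.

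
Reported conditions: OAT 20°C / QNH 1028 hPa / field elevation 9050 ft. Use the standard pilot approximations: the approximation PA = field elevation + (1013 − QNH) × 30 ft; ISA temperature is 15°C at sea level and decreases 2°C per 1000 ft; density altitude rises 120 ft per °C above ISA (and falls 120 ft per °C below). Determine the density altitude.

11264 ft

Pressure altitude = 9050 + (1013 − 1028) × 30 = 9050 + (-450) = 8600 ft.
ISA temperature at 8600 ft = 15 − 2 × (8600/1000) = -2.2°C.
ISA deviation = 20 − (-2.2) = +22.2°C.
Density altitude = 8600 + 120 × (22.2) = 11264 ft.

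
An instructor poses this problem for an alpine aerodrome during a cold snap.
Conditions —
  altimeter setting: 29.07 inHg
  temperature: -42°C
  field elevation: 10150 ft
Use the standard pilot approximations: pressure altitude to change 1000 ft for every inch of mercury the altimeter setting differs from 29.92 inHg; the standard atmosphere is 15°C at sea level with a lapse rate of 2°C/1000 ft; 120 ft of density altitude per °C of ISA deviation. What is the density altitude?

6800 ft

Pressure altitude = 10150 + (29.92 − 29.07) × 1000 = 10150 + (+850) = 11000 ft.
ISA temperature at 11000 ft = 15 − 2 × (11000/1000) = -7°C.
ISA deviation = -42 − (-7) = -35°C.
Density altitude = 11000 + 120 × (-35) = 6800 ft.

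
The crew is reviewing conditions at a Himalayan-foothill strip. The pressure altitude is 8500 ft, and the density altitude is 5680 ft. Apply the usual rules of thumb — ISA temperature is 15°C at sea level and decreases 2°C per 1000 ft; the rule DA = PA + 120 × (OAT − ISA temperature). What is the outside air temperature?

-25.5°C

Density altitude − pressure altitude = 5680 − 8500 = -2820 ft.
At 120 ft/°C that is an ISA deviation of -2820/120 = -23.5°C.
ISA temperature at 8500 ft = 15 − 2 × (8500/1000) = -2°C.
OAT = ISA + deviation = -2 + (-23.5) = -25.5°C.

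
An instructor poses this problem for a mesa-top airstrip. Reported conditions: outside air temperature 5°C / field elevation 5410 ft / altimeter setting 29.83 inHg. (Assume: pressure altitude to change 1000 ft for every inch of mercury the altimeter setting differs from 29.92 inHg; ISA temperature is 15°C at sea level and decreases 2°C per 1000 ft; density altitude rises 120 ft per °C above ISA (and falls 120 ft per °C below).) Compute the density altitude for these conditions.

Pressure altitude = 5410 + (29.92 − 29.83) × 1000 = 5410 + (+90) = 5500 ft.
ISA temperature at 5500 ft = 15 − 2 × (5500/1000) = 4°C.
ISA deviation = 5 − 4 = +1°C.
Density altitude = 5500 + 120 × (1) = 5620 ft.

5620 ft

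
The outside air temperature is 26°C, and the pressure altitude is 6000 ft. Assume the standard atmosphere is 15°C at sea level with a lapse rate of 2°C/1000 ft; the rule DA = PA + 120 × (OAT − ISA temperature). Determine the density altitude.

8760 ft

ISA temperature at 6000 ft = 15 − 2 × (6000/1000) = 3°C.
ISA deviation = 26 − 3 = +23°C.
Density altitude = 6000 + 120 × (23) = 6000 + (+2760) = 8760 ft.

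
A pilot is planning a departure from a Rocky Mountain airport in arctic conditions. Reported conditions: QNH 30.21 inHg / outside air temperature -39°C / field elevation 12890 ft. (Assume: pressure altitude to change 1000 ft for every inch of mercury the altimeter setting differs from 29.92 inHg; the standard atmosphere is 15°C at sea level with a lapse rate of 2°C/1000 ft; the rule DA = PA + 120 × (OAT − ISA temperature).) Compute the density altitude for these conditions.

Pressure altitude = 12890 + (29.92 − 30.21) × 1000 = 12890 + (-290) = 12600 ft.
ISA temperature at 12600 ft = 15 − 2 × (12600/1000) = -10.2°C.
ISA deviation = -39 − (-10.2) = -28.8°C.
Density altitude = 12600 + 120 × (-28.8) = 9144 ft.

9144 ft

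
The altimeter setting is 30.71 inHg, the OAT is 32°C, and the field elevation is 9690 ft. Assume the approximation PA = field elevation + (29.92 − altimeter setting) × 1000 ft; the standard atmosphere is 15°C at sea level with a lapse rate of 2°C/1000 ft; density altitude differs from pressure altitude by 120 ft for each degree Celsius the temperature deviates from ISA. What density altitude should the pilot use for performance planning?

13076 ft

Pressure altitude = 9690 + (29.92 − 30.71) × 1000 = 9690 + (-790) = 8900 ft.
ISA temperature at 8900 ft = 15 − 2 × (8900/1000) = -2.8°C.
ISA deviation = 32 − (-2.8) = +34.8°C.
Density altitude = 8900 + 120 × (34.8) = 13076 ft.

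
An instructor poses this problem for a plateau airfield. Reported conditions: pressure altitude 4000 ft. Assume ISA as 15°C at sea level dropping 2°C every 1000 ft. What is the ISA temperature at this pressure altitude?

ISA temperature = 15 − 2 × (4000/1000) = 15 − 8 = 7°C.

7°C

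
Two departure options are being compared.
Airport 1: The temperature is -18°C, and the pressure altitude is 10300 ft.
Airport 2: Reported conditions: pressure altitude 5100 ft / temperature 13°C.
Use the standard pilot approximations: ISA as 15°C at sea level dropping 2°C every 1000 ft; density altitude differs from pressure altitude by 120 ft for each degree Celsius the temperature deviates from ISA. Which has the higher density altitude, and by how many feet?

Airport 1 by 2728 ft

Airport 1: ISA temp = -5.6°C, deviation -12.4°C, DA = 10300 + 120 × (-12.4) = 8812 ft.
Airport 2: ISA temp = 4.8°C, deviation +8.2°C, DA = 5100 + 120 × 8.2 = 6084 ft.
Airport 1 is higher by 8812 − 6084 = 2728 ft.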